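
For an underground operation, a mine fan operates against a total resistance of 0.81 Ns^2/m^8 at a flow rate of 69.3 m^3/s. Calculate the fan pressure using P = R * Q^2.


3890.0169 Pa

Compute Q^2:
Q^2 = 69.3^2 = 4802.49
Compute pressure:
P = R * Q^2 = 0.81 * 4802.49
= 3890.0169 Pa


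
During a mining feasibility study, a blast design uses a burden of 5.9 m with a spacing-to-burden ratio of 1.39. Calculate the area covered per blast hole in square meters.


First, find the spacing:
Spacing = burden * ratio = 5.9 * 1.39
= 8.201 m
Then, calculate the area:
Area = burden * spacing = 5.9 * 8.201
= 48.3859 m^2

48.3859 m^2


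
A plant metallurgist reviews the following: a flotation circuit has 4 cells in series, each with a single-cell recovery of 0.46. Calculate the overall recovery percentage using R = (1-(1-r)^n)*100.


91.4969%

Complement of single-cell recovery:
1 - r = 1 - 0.46 = 0.54
Raise to power n:
(1 - r)^4 = 0.54^4 = 0.08503056
Overall recovery:
R = (1 - 0.08503056) * 100
= 91.4969%


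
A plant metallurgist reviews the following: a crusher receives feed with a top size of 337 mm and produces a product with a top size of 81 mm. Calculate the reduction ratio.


Reduction ratio = feed size / product size
= 337 / 81
= 4.1605

4.1605


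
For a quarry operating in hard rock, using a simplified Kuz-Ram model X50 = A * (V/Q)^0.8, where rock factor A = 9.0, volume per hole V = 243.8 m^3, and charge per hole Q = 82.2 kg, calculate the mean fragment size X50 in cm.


21.4769 cm

Compute V/Q:
V/Q = 243.8 / 82.2 = 2.96593674
Raise to the power 0.8:
(V/Q)^0.8 = 2.96593674^0.8 = 2.386324538
Multiply by A:
X50 = 9.0 * 2.386324538
= 21.4769 cm


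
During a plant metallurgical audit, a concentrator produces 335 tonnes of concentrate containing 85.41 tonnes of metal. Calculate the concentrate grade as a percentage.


25.4955%

Grade = (metal in concentrate / concentrate mass) * 100
= (85.41 / 335) * 100
= 0.2549552239 * 100
= 25.4955%


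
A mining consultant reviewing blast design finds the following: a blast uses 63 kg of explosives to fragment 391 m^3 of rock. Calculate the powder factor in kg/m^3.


0.1611 kg/m^3

Powder factor = explosive mass / rock volume
= 63 / 391
= 0.1611 kg/m^3


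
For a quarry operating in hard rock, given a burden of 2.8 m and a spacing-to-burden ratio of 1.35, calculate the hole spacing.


Spacing = burden * ratio
= 2.8 * 1.35
= 3.78 m

3.78 m


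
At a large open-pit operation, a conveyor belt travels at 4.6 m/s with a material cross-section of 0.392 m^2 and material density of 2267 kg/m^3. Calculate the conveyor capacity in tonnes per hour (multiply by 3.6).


14716.2758 t/h

Volumetric flow = speed * area
= 4.6 * 0.392 = 1.8032 m^3/s
Mass flow = volumetric * density
= 1.8032 * 2267 = 4087.8544 kg/s
Convert to t/h: multiply by 3.6
Capacity = 4087.8544 * 3.6
= 14716.2758 t/h


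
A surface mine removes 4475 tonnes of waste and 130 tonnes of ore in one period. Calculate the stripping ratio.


Stripping ratio = waste tonnage / ore tonnage
= 4475 / 130
= 34.4231

34.4231


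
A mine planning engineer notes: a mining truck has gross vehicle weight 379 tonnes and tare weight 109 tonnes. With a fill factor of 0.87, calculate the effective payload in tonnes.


234.9 tonnes

Maximum payload = gross - tare
= 379 - 109 = 270 tonnes
Effective payload = max payload * fill factor
= 270 * 0.87
= 234.9 tonnes


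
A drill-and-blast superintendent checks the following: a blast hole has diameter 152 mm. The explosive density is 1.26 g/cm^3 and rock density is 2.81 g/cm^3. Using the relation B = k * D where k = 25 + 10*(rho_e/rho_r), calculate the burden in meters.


4.4816 m

First, compute k:
rho_e / rho_r = 1.26 / 2.81 = 0.4483985765
k = 25 + 10 * 0.4483985765 = 29.48398577
Then, compute burden:
B = k * D / 1000 = 29.48398577 * 152 / 1000
= 4481.565836 / 1000
= 4.4816 m


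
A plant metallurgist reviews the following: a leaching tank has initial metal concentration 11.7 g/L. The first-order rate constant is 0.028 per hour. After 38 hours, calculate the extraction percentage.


Compute the exponent:
-k * t = -0.028 * 38 = -1.064
Remaining concentration:
C = 11.7 * exp(-1.064)
= 11.7 * 0.345072755
= 4.037351234 g/L
Extracted = 11.7 - 4.037351234 = 7.662648766 g/L
Extraction % = 7.662648766 / 11.7 * 100
= 65.4927%

65.4927%


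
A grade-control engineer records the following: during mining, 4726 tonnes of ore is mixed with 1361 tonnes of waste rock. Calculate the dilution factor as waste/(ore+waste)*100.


22.3591%

Total material = ore + waste
= 4726 + 1361 = 6087 tonnes
Dilution = waste / total * 100
= 1361 / 6087 * 100
= 0.2235912601 * 100
= 22.3591%


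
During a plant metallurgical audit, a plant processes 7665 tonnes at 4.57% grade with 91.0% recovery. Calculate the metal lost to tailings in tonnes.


31.5261 tonnes

Total metal in feed:
= 7665 * 4.57 / 100 = 350.2905 tonnes
Metal recovered:
= 350.2905 * 91.0 / 100 = 318.764355 tonnes
Metal lost to tailings:
= 350.2905 - 318.764355
= 31.5261 tonnes


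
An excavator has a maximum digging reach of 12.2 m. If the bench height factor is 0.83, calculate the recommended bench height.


10.126 m

Bench height = reach * factor
= 12.2 * 0.83
= 10.126 m


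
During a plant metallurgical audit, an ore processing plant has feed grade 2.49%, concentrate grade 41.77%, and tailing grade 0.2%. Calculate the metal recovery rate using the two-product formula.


92.4103%

Using the two-product formula:
R = 100 * c * (f - t) / (f * (c - t))
Numerator = 100 * 41.77 * (2.49 - 0.2)
= 100 * 41.77 * 2.29
= 9565.33
Denominator = 2.49 * (41.77 - 0.2)
= 2.49 * 41.57
= 103.5093
R = 9565.33 / 103.5093
= 92.4103%


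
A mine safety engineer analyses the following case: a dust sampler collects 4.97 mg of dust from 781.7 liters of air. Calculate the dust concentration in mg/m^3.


Convert liters to m^3: 1 m^3 = 1000 L
Concentration = mass / volume * 1000
= 4.97 / 781.7 * 1000
= 0.006357937828 * 1000
= 6.3579 mg/m^3

6.3579 mg/m^3


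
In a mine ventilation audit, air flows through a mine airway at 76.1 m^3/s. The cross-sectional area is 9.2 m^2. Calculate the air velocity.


8.2717 m/s

Velocity = flow rate / cross-sectional area
= 76.1 / 9.2
= 8.2717 m/s


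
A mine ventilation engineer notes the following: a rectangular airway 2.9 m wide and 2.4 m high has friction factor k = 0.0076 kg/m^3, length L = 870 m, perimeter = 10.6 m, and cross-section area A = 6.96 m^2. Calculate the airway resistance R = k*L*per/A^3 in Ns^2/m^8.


0.2079 Ns^2/m^8

Compute the numerator:
k * L * per = 0.0076 * 870 * 10.6
= 70.0872
Compute the denominator:
A^3 = 6.96^3 = 337.153536
Resistance:
R = 70.0872 / 337.153536
= 0.2079 Ns^2/m^8


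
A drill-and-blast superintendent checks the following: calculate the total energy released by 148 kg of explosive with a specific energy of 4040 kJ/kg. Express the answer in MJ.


Energy = mass * specific_energy / 1000
= 148 * 4040 / 1000
= 597920 / 1000
= 597.92 MJ

597.92 MJ


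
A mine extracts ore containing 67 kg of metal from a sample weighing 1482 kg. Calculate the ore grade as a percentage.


Ore grade = (metal mass / ore mass) * 100
= (67 / 1482) * 100
= 0.04520917679 * 100
= 4.5209%

4.5209%


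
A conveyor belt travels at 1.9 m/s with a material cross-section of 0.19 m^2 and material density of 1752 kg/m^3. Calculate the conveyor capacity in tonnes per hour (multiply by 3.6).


2276.8992 t/h

Volumetric flow = speed * area
= 1.9 * 0.19 = 0.361 m^3/s
Mass flow = volumetric * density
= 0.361 * 1752 = 632.472 kg/s
Convert to t/h: multiply by 3.6
Capacity = 632.472 * 3.6
= 2276.8992 t/h


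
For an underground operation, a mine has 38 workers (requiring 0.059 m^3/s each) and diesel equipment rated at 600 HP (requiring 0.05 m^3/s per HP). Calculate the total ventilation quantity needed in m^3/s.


32.242 m^3/s

Airflow for workers:
Q_people = 38 * 0.059 = 2.242 m^3/s
Airflow for diesel equipment:
Q_diesel = 600 * 0.05 = 30.0 m^3/s
Total ventilation:
Q_total = 2.242 + 30.0
= 32.242 m^3/s


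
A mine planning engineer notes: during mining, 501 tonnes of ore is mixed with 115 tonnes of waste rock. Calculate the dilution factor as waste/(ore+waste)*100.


18.6688%

Total material = ore + waste
= 501 + 115 = 616 tonnes
Dilution = waste / total * 100
= 115 / 616 * 100
= 0.1866883117 * 100
= 18.6688%


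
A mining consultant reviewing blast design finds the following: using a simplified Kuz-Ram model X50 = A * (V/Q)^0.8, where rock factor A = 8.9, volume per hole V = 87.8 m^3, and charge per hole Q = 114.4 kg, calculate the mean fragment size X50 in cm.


Compute V/Q:
V/Q = 87.8 / 114.4 = 0.7674825175
Raise to the power 0.8:
(V/Q)^0.8 = 0.7674825175^0.8 = 0.8091979859
Multiply by A:
X50 = 8.9 * 0.8091979859
= 7.2019 cm

7.2019 cm


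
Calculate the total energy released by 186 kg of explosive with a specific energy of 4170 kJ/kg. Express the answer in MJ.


775.62 MJ

Energy = mass * specific_energy / 1000
= 186 * 4170 / 1000
= 775620 / 1000
= 775.62 MJ


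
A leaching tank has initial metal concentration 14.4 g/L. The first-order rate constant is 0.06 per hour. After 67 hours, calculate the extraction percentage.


98.2047%

Compute the exponent:
-k * t = -0.06 * 67 = -4.02
Remaining concentration:
C = 14.4 * exp(-4.02)
= 14.4 * 0.01795296494
= 0.2585226951 g/L
Extracted = 14.4 - 0.2585226951 = 14.1414773 g/L
Extraction % = 14.1414773 / 14.4 * 100
= 98.2047%


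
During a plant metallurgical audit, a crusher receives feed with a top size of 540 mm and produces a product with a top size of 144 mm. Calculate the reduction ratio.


Reduction ratio = feed size / product size
= 540 / 144
= 3.75

3.75


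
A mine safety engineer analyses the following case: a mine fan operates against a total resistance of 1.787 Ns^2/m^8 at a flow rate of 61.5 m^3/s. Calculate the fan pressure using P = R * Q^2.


Compute Q^2:
Q^2 = 61.5^2 = 3782.25
Compute pressure:
P = R * Q^2 = 1.787 * 3782.25
= 6758.8808 Pa

6758.8808 Pa


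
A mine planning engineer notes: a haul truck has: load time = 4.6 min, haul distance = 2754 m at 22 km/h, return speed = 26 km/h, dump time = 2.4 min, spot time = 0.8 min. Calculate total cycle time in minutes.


Convert haul speed to m/min: 22 * 1000/60 = 366.6666667 m/min
Haul time = 2754 / 366.6666667 = 7.510909091 min
Convert return speed to m/min: 26 * 1000/60 = 433.3333333 m/min
Return time = 2754 / 433.3333333 = 6.355384615 min
Total cycle time:
= 4.6 + 7.510909091 + 2.4 + 6.355384615 + 0.8
= 21.6663 min

21.6663 min


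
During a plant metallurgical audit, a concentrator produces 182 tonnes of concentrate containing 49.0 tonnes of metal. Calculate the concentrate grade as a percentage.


Grade = (metal in concentrate / concentrate mass) * 100
= (49.0 / 182) * 100
= 0.2692307692 * 100
= 26.9231%

26.9231%


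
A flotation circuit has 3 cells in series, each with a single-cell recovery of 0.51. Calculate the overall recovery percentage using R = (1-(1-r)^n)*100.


88.2351%

Complement of single-cell recovery:
1 - r = 1 - 0.51 = 0.49
Raise to power n:
(1 - r)^3 = 0.49^3 = 0.117649
Overall recovery:
R = (1 - 0.117649) * 100
= 88.2351%


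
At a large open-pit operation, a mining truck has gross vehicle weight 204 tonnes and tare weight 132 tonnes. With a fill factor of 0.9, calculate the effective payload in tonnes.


64.8 tonnes

Maximum payload = gross - tare
= 204 - 132 = 72 tonnes
Effective payload = max payload * fill factor
= 72 * 0.9
= 64.8 tonnes


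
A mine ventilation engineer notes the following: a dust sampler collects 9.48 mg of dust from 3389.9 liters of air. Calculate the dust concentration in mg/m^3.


Convert liters to m^3: 1 m^3 = 1000 L
Concentration = mass / volume * 1000
= 9.48 / 3389.9 * 1000
= 0.002796542671 * 1000
= 2.7965 mg/m^3

2.7965 mg/m^3


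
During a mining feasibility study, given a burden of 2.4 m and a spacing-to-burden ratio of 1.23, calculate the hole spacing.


Spacing = burden * ratio
= 2.4 * 1.23
= 2.952 m

2.952 m


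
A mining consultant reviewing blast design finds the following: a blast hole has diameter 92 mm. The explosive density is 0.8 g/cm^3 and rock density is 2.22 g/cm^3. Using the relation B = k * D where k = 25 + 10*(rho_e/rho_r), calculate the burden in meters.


First, compute k:
rho_e / rho_r = 0.8 / 2.22 = 0.3603603604
k = 25 + 10 * 0.3603603604 = 28.6036036
Then, compute burden:
B = k * D / 1000 = 28.6036036 * 92 / 1000
= 2631.531532 / 1000
= 2.6315 m

2.6315 m


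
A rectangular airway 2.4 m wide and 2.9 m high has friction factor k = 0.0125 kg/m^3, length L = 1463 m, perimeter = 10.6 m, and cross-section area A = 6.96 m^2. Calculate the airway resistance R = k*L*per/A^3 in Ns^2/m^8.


Compute the numerator:
k * L * per = 0.0125 * 1463 * 10.6
= 193.8475
Compute the denominator:
A^3 = 6.96^3 = 337.153536
Resistance:
R = 193.8475 / 337.153536
= 0.575 Ns^2/m^8

0.575 Ns^2/m^8


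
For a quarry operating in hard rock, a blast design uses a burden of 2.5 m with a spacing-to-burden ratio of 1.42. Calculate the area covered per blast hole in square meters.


First, find the spacing:
Spacing = burden * ratio = 2.5 * 1.42
= 3.55 m
Then, calculate the area:
Area = burden * spacing = 2.5 * 3.55
= 8.875 m^2

8.875 m^2


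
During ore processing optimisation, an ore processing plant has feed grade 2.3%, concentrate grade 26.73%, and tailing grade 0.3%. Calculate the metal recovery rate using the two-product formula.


87.9435%

Using the two-product formula:
R = 100 * c * (f - t) / (f * (c - t))
Numerator = 100 * 26.73 * (2.3 - 0.3)
= 100 * 26.73 * 2.0
= 5346.0
Denominator = 2.3 * (26.73 - 0.3)
= 2.3 * 26.43
= 60.789
R = 5346.0 / 60.789
= 87.9435%


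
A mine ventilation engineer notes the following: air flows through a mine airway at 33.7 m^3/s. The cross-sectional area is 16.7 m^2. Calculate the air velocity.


2.018 m/s

Velocity = flow rate / cross-sectional area
= 33.7 / 16.7
= 2.018 m/s


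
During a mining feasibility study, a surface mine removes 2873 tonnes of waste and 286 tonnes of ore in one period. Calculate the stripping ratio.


10.0455

Stripping ratio = waste tonnage / ore tonnage
= 2873 / 286
= 10.0455


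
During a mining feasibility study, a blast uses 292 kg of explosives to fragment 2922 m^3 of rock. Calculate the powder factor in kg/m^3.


Powder factor = explosive mass / rock volume
= 292 / 2922
= 0.0999 kg/m^3

0.0999 kg/m^3


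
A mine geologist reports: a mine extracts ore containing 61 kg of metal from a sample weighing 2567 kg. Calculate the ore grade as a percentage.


Ore grade = (metal mass / ore mass) * 100
= (61 / 2567) * 100
= 0.02376314764 * 100
= 2.3763%

2.3763%


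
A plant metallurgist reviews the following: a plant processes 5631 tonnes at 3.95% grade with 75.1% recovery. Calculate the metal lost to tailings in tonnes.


Total metal in feed:
= 5631 * 3.95 / 100 = 222.4245 tonnes
Metal recovered:
= 222.4245 * 75.1 / 100 = 167.0407995 tonnes
Metal lost to tailings:
= 222.4245 - 167.0407995
= 55.3837 tonnes

55.3837 tonnes


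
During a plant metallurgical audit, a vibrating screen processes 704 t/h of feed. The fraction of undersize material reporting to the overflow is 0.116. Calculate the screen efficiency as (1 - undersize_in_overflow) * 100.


88.4%

Screen efficiency = (1 - fraction of undersize in overflow) * 100
= (1 - 0.116) * 100
= 0.884 * 100
= 88.4%


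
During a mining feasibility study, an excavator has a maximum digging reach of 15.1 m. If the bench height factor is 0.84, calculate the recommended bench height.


12.684 m

Bench height = reach * factor
= 15.1 * 0.84
= 12.684 m


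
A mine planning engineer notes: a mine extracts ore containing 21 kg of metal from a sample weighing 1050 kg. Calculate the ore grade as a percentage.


2.0%

Ore grade = (metal mass / ore mass) * 100
= (21 / 1050) * 100
= 0.02 * 100
= 2.0%


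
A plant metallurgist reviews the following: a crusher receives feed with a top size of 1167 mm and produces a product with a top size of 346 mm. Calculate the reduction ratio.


Reduction ratio = feed size / product size
= 1167 / 346
= 3.3728

3.3728


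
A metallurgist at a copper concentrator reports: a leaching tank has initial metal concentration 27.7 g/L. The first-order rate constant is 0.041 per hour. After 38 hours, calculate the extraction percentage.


78.9443%

Compute the exponent:
-k * t = -0.041 * 38 = -1.558
Remaining concentration:
C = 27.7 * exp(-1.558)
= 27.7 * 0.2105567639
= 5.83242236 g/L
Extracted = 27.7 - 5.83242236 = 21.86757764 g/L
Extraction % = 21.86757764 / 27.7 * 100
= 78.9443%


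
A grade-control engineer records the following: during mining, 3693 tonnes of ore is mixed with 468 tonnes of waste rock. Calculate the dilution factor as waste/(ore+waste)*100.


11.2473%

Total material = ore + waste
= 3693 + 468 = 4161 tonnes
Dilution = waste / total * 100
= 468 / 4161 * 100
= 0.1124729632 * 100
= 11.2473%


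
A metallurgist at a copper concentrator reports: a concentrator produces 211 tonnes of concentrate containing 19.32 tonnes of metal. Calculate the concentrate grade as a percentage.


9.1564%

Grade = (metal in concentrate / concentrate mass) * 100
= (19.32 / 211) * 100
= 0.09156398104 * 100
= 9.1564%


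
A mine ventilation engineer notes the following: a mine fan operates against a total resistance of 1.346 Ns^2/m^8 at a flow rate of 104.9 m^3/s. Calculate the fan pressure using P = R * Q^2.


Compute Q^2:
Q^2 = 104.9^2 = 11004.01
Compute pressure:
P = R * Q^2 = 1.346 * 11004.01
= 14811.3975 Pa

14811.3975 Pa


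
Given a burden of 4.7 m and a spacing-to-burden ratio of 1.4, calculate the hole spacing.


Spacing = burden * ratio
= 4.7 * 1.4
= 6.58 m

6.58 m


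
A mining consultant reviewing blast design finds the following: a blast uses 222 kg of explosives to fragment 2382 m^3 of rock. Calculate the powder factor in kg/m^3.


Powder factor = explosive mass / rock volume
= 222 / 2382
= 0.0932 kg/m^3

0.0932 kg/m^3


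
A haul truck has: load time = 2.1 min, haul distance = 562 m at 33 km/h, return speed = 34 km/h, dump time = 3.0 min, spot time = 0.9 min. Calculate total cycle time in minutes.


8.0136 min

Convert haul speed to m/min: 33 * 1000/60 = 550 m/min
Haul time = 562 / 550 = 1.021818182 min
Convert return speed to m/min: 34 * 1000/60 = 566.6666667 m/min
Return time = 562 / 566.6666667 = 0.9917647059 min
Total cycle time:
= 2.1 + 1.021818182 + 3.0 + 0.9917647059 + 0.9
= 8.0136 min


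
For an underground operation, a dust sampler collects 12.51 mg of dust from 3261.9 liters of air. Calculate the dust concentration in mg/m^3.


Convert liters to m^3: 1 m^3 = 1000 L
Concentration = mass / volume * 1000
= 12.51 / 3261.9 * 1000
= 0.003835188081 * 1000
= 3.8352 mg/m^3

3.8352 mg/m^3


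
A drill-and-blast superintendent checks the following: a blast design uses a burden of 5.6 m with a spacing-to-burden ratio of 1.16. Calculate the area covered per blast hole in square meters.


36.3776 m^2

First, find the spacing:
Spacing = burden * ratio = 5.6 * 1.16
= 6.496 m
Then, calculate the area:
Area = burden * spacing = 5.6 * 6.496
= 36.3776 m^2


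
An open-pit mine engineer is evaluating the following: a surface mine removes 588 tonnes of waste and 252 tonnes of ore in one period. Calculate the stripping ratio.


Stripping ratio = waste tonnage / ore tonnage
= 588 / 252
= 2.3333

2.3333


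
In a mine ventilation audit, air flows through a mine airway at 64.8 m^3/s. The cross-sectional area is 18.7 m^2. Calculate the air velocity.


3.4652 m/s

Velocity = flow rate / cross-sectional area
= 64.8 / 18.7
= 3.4652 m/s


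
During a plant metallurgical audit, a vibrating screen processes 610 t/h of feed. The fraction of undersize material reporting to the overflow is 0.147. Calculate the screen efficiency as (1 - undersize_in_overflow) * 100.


Screen efficiency = (1 - fraction of undersize in overflow) * 100
= (1 - 0.147) * 100
= 0.853 * 100
= 85.3%

85.3%


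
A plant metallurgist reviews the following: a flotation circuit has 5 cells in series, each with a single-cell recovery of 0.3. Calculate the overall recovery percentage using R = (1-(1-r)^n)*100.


Complement of single-cell recovery:
1 - r = 1 - 0.3 = 0.7
Raise to power n:
(1 - r)^5 = 0.7^5 = 0.16807
Overall recovery:
R = (1 - 0.16807) * 100
= 83.193%

83.193%


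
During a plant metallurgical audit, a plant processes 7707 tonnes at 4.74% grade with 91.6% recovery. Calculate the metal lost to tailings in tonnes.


30.6862 tonnes

Total metal in feed:
= 7707 * 4.74 / 100 = 365.3118 tonnes
Metal recovered:
= 365.3118 * 91.6 / 100 = 334.6256088 tonnes
Metal lost to tailings:
= 365.3118 - 334.6256088
= 30.6862 tonnes


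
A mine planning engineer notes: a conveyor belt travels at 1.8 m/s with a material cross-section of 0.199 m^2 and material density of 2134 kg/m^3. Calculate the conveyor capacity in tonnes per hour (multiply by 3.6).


Volumetric flow = speed * area
= 1.8 * 0.199 = 0.3582 m^3/s
Mass flow = volumetric * density
= 0.3582 * 2134 = 764.3988 kg/s
Convert to t/h: multiply by 3.6
Capacity = 764.3988 * 3.6
= 2751.8357 t/h

2751.8357 t/h


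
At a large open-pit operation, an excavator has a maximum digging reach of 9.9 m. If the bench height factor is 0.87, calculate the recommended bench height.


Bench height = reach * factor
= 9.9 * 0.87
= 8.613 m

8.613 m


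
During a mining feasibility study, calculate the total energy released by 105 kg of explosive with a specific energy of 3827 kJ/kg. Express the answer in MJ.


401.835 MJ

Energy = mass * specific_energy / 1000
= 105 * 3827 / 1000
= 401835 / 1000
= 401.835 MJ


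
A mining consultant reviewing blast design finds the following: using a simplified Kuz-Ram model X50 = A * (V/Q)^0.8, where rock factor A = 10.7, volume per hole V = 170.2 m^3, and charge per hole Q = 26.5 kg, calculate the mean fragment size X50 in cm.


Compute V/Q:
V/Q = 170.2 / 26.5 = 6.422641509
Raise to the power 0.8:
(V/Q)^0.8 = 6.422641509^0.8 = 4.427626167
Multiply by A:
X50 = 10.7 * 4.427626167
= 47.3756 cm

47.3756 cm


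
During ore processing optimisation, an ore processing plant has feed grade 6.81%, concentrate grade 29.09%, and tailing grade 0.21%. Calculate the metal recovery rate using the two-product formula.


Using the two-product formula:
R = 100 * c * (f - t) / (f * (c - t))
Numerator = 100 * 29.09 * (6.81 - 0.21)
= 100 * 29.09 * 6.6
= 19199.4
Denominator = 6.81 * (29.09 - 0.21)
= 6.81 * 28.88
= 196.6728
R = 19199.4 / 196.6728
= 97.621%

97.621%


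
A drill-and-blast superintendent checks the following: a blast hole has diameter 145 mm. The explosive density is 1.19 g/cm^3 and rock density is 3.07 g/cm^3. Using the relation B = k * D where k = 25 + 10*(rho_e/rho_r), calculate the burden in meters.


4.1871 m

First, compute k:
rho_e / rho_r = 1.19 / 3.07 = 0.3876221498
k = 25 + 10 * 0.3876221498 = 28.8762215
Then, compute burden:
B = k * D / 1000 = 28.8762215 * 145 / 1000
= 4187.052117 / 1000
= 4.1871 m


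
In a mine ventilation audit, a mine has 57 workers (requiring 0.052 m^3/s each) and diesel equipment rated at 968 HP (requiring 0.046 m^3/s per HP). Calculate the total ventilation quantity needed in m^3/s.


Airflow for workers:
Q_people = 57 * 0.052 = 2.964 m^3/s
Airflow for diesel equipment:
Q_diesel = 968 * 0.046 = 44.528 m^3/s
Total ventilation:
Q_total = 2.964 + 44.528
= 47.492 m^3/s

47.492 m^3/s


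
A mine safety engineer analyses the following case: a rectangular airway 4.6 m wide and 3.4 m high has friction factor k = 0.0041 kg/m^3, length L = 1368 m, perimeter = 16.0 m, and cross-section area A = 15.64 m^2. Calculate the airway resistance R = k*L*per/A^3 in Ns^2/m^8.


Compute the numerator:
k * L * per = 0.0041 * 1368 * 16.0
= 89.7408
Compute the denominator:
A^3 = 15.64^3 = 3825.694144
Resistance:
R = 89.7408 / 3825.694144
= 0.0235 Ns^2/m^8

0.0235 Ns^2/m^8


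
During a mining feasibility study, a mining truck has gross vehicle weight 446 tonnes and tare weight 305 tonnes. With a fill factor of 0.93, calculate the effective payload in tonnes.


Maximum payload = gross - tare
= 446 - 305 = 141 tonnes
Effective payload = max payload * fill factor
= 141 * 0.93
= 131.13 tonnes

131.13 tonnes


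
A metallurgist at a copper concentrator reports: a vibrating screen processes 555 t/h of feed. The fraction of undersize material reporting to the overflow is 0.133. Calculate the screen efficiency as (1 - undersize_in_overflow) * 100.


86.7%

Screen efficiency = (1 - fraction of undersize in overflow) * 100
= (1 - 0.133) * 100
= 0.867 * 100
= 86.7%


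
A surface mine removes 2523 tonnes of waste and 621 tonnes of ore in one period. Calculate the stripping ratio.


4.0628

Stripping ratio = waste tonnage / ore tonnage
= 2523 / 621
= 4.0628


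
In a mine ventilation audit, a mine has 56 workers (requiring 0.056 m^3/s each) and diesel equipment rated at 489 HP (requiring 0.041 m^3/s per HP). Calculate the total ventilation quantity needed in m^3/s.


Airflow for workers:
Q_people = 56 * 0.056 = 3.136 m^3/s
Airflow for diesel equipment:
Q_diesel = 489 * 0.041 = 20.049 m^3/s
Total ventilation:
Q_total = 3.136 + 20.049
= 23.185 m^3/s

23.185 m^3/s


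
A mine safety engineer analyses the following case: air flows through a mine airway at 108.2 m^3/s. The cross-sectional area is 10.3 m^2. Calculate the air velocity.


Velocity = flow rate / cross-sectional area
= 108.2 / 10.3
= 10.5049 m/s

10.5049 m/s


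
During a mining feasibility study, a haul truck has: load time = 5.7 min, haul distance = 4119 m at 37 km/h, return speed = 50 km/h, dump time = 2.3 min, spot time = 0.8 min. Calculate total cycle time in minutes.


20.4223 min

Convert haul speed to m/min: 37 * 1000/60 = 616.6666667 m/min
Haul time = 4119 / 616.6666667 = 6.679459459 min
Convert return speed to m/min: 50 * 1000/60 = 833.3333333 m/min
Return time = 4119 / 833.3333333 = 4.9428 min
Total cycle time:
= 5.7 + 6.679459459 + 2.3 + 4.9428 + 0.8
= 20.4223 min


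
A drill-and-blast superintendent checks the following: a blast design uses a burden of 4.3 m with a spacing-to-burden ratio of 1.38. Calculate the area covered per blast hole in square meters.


25.5162 m^2

First, find the spacing:
Spacing = burden * ratio = 4.3 * 1.38
= 5.934 m
Then, calculate the area:
Area = burden * spacing = 4.3 * 5.934
= 25.5162 m^2


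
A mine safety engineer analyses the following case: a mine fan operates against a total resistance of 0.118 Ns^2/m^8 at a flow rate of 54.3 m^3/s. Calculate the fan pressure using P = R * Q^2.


Compute Q^2:
Q^2 = 54.3^2 = 2948.49
Compute pressure:
P = R * Q^2 = 0.118 * 2948.49
= 347.9218 Pa

347.9218 Pa


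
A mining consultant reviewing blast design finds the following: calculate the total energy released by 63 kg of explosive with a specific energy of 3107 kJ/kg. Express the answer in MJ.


195.741 MJ

Energy = mass * specific_energy / 1000
= 63 * 3107 / 1000
= 195741 / 1000
= 195.741 MJ


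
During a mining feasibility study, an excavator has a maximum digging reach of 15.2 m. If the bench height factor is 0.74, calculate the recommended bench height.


11.248 m

Bench height = reach * factor
= 15.2 * 0.74
= 11.248 m


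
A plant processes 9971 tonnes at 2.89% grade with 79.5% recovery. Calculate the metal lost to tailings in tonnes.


Total metal in feed:
= 9971 * 2.89 / 100 = 288.1619 tonnes
Metal recovered:
= 288.1619 * 79.5 / 100 = 229.0887105 tonnes
Metal lost to tailings:
= 288.1619 - 229.0887105
= 59.0732 tonnes

59.0732 tonnes


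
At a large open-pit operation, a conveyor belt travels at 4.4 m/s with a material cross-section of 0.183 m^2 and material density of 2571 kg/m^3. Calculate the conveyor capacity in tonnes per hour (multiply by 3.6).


7452.6091 t/h

Volumetric flow = speed * area
= 4.4 * 0.183 = 0.8052 m^3/s
Mass flow = volumetric * density
= 0.8052 * 2571 = 2070.1692 kg/s
Convert to t/h: multiply by 3.6
Capacity = 2070.1692 * 3.6
= 7452.6091 t/h


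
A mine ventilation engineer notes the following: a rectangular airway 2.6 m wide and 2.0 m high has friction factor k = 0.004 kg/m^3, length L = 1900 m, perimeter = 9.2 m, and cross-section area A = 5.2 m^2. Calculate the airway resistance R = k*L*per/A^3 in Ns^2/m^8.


0.4973 Ns^2/m^8

Compute the numerator:
k * L * per = 0.004 * 1900 * 9.2
= 69.92
Compute the denominator:
A^3 = 5.2^3 = 140.608
Resistance:
R = 69.92 / 140.608
= 0.4973 Ns^2/m^8


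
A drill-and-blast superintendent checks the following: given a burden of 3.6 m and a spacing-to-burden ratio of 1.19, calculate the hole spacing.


Spacing = burden * ratio
= 3.6 * 1.19
= 4.284 m

4.284 m


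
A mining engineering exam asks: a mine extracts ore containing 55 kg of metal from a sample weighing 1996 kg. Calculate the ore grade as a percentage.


Ore grade = (metal mass / ore mass) * 100
= (55 / 1996) * 100
= 0.02755511022 * 100
= 2.7555%

2.7555%


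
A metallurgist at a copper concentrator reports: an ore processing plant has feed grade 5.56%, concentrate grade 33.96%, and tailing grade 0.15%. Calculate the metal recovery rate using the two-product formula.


97.7338%

Using the two-product formula:
R = 100 * c * (f - t) / (f * (c - t))
Numerator = 100 * 33.96 * (5.56 - 0.15)
= 100 * 33.96 * 5.41
= 18372.36
Denominator = 5.56 * (33.96 - 0.15)
= 5.56 * 33.81
= 187.9836
R = 18372.36 / 187.9836
= 97.7338%


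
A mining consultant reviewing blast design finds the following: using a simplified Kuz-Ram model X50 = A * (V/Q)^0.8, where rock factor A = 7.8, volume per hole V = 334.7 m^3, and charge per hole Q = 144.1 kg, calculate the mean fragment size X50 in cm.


Compute V/Q:
V/Q = 334.7 / 144.1 = 2.322692575
Raise to the power 0.8:
(V/Q)^0.8 = 2.322692575^0.8 = 1.962426434
Multiply by A:
X50 = 7.8 * 1.962426434
= 15.3069 cm

15.3069 cm


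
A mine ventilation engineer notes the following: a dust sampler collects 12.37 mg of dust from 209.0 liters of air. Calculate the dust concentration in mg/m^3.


59.1866 mg/m^3

Convert liters to m^3: 1 m^3 = 1000 L
Concentration = mass / volume * 1000
= 12.37 / 209.0 * 1000
= 0.05918660287 * 1000
= 59.1866 mg/m^3


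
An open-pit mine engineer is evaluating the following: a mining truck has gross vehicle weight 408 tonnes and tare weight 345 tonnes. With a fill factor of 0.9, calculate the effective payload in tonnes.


56.7 tonnes

Maximum payload = gross - tare
= 408 - 345 = 63 tonnes
Effective payload = max payload * fill factor
= 63 * 0.9
= 56.7 tonnes


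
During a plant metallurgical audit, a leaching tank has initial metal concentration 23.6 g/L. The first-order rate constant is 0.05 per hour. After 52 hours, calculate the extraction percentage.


Compute the exponent:
-k * t = -0.05 * 52 = -2.6
Remaining concentration:
C = 23.6 * exp(-2.6)
= 23.6 * 0.07427357821
= 1.752856446 g/L
Extracted = 23.6 - 1.752856446 = 21.84714355 g/L
Extraction % = 21.84714355 / 23.6 * 100
= 92.5726%

92.5726%


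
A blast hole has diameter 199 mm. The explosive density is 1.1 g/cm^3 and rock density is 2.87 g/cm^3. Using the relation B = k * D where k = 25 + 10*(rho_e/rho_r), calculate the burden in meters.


First, compute k:
rho_e / rho_r = 1.1 / 2.87 = 0.3832752613
k = 25 + 10 * 0.3832752613 = 28.83275261
Then, compute burden:
B = k * D / 1000 = 28.83275261 * 199 / 1000
= 5737.71777 / 1000
= 5.7377 m

5.7377 m


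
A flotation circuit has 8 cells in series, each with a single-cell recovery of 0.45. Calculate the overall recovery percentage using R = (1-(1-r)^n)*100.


99.1627%

Complement of single-cell recovery:
1 - r = 1 - 0.45 = 0.55
Raise to power n:
(1 - r)^8 = 0.55^8 = 0.008373393789
Overall recovery:
R = (1 - 0.008373393789) * 100
= 99.1627%


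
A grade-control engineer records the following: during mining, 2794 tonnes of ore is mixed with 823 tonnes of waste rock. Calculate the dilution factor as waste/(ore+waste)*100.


22.7537%

Total material = ore + waste
= 2794 + 823 = 3617 tonnes
Dilution = waste / total * 100
= 823 / 3617 * 100
= 0.2275366326 * 100
= 22.7537%


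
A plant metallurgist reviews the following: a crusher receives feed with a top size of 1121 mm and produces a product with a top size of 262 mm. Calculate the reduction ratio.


4.2786

Reduction ratio = feed size / product size
= 1121 / 262
= 4.2786


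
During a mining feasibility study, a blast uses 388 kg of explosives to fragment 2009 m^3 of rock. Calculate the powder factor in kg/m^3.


Powder factor = explosive mass / rock volume
= 388 / 2009
= 0.1931 kg/m^3

0.1931 kg/m^3


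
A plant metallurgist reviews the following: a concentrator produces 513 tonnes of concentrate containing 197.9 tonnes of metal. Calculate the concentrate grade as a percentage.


38.577%

Grade = (metal in concentrate / concentrate mass) * 100
= (197.9 / 513) * 100
= 0.3857699805 * 100
= 38.577%


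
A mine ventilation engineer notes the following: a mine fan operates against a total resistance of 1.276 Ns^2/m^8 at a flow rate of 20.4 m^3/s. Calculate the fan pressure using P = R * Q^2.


Compute Q^2:
Q^2 = 20.4^2 = 416.16
Compute pressure:
P = R * Q^2 = 1.276 * 416.16
= 531.0202 Pa

531.0202 Pa


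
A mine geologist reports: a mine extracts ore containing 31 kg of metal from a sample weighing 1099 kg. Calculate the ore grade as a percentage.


2.8207%

Ore grade = (metal mass / ore mass) * 100
= (31 / 1099) * 100
= 0.02820746133 * 100
= 2.8207%


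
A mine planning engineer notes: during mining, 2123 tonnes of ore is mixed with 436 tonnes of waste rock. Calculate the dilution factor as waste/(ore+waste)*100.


17.0379%

Total material = ore + waste
= 2123 + 436 = 2559 tonnes
Dilution = waste / total * 100
= 436 / 2559 * 100
= 0.1703790543 * 100
= 17.0379%


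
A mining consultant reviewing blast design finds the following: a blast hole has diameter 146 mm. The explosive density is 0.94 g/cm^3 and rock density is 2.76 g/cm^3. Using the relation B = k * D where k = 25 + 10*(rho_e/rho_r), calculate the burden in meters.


4.1472 m

First, compute k:
rho_e / rho_r = 0.94 / 2.76 = 0.3405797101
k = 25 + 10 * 0.3405797101 = 28.4057971
Then, compute burden:
B = k * D / 1000 = 28.4057971 * 146 / 1000
= 4147.246377 / 1000
= 4.1472 m


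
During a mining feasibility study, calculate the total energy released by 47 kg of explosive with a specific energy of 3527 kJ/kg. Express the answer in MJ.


Energy = mass * specific_energy / 1000
= 47 * 3527 / 1000
= 165769 / 1000
= 165.769 MJ

165.769 MJ


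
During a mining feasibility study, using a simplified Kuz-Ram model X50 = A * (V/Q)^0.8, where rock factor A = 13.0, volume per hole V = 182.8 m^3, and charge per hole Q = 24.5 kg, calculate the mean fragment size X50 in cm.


Compute V/Q:
V/Q = 182.8 / 24.5 = 7.46122449
Raise to the power 0.8:
(V/Q)^0.8 = 7.46122449^0.8 = 4.991695508
Multiply by A:
X50 = 13.0 * 4.991695508
= 64.892 cm

64.892 cm


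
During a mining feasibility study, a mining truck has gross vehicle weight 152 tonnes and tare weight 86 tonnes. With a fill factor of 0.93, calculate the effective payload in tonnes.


61.38 tonnes

Maximum payload = gross - tare
= 152 - 86 = 66 tonnes
Effective payload = max payload * fill factor
= 66 * 0.93
= 61.38 tonnes


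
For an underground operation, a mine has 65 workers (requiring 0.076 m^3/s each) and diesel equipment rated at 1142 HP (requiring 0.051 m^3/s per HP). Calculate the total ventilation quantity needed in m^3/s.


63.182 m^3/s

Airflow for workers:
Q_people = 65 * 0.076 = 4.94 m^3/s
Airflow for diesel equipment:
Q_diesel = 1142 * 0.051 = 58.242 m^3/s
Total ventilation:
Q_total = 4.94 + 58.242
= 63.182 m^3/s


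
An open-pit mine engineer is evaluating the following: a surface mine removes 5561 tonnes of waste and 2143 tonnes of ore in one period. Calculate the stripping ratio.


2.595

Stripping ratio = waste tonnage / ore tonnage
= 5561 / 2143
= 2.595


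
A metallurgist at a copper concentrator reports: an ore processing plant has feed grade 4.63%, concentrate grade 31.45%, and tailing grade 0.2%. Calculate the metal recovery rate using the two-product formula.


Using the two-product formula:
R = 100 * c * (f - t) / (f * (c - t))
Numerator = 100 * 31.45 * (4.63 - 0.2)
= 100 * 31.45 * 4.43
= 13932.35
Denominator = 4.63 * (31.45 - 0.2)
= 4.63 * 31.25
= 144.6875
R = 13932.35 / 144.6875
= 96.2927%

96.2927%


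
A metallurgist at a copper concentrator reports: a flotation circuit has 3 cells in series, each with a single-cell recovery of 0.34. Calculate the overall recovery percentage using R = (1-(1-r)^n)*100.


71.2504%

Complement of single-cell recovery:
1 - r = 1 - 0.34 = 0.66
Raise to power n:
(1 - r)^3 = 0.66^3 = 0.287496
Overall recovery:
R = (1 - 0.287496) * 100
= 71.2504%


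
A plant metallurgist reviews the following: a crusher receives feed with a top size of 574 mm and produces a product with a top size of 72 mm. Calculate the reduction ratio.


7.9722

Reduction ratio = feed size / product size
= 574 / 72
= 7.9722


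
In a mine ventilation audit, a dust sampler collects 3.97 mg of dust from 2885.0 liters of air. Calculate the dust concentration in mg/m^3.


1.3761 mg/m^3

Convert liters to m^3: 1 m^3 = 1000 L
Concentration = mass / volume * 1000
= 3.97 / 2885.0 * 1000
= 0.001376083189 * 1000
= 1.3761 mg/m^3


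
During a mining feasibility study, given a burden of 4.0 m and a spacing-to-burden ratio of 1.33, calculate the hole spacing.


5.32 m

Spacing = burden * ratio
= 4.0 * 1.33
= 5.32 m


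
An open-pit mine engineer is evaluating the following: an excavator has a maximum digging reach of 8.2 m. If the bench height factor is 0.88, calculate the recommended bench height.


7.216 m

Bench height = reach * factor
= 8.2 * 0.88
= 7.216 m


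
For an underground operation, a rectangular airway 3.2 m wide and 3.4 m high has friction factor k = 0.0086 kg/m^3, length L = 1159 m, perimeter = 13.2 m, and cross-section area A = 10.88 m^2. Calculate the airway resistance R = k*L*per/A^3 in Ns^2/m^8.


Compute the numerator:
k * L * per = 0.0086 * 1159 * 13.2
= 131.56968
Compute the denominator:
A^3 = 10.88^3 = 1287.913472
Resistance:
R = 131.56968 / 1287.913472
= 0.1022 Ns^2/m^8

0.1022 Ns^2/m^8


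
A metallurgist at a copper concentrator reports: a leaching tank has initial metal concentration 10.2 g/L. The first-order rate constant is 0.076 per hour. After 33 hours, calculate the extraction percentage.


Compute the exponent:
-k * t = -0.076 * 33 = -2.508
Remaining concentration:
C = 10.2 * exp(-2.508)
= 10.2 * 0.08143093836
= 0.8305955713 g/L
Extracted = 10.2 - 0.8305955713 = 9.369404429 g/L
Extraction % = 9.369404429 / 10.2 * 100
= 91.8569%

91.8569%


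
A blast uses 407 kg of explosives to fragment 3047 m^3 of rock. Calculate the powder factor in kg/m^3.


0.1336 kg/m^3

Powder factor = explosive mass / rock volume
= 407 / 3047
= 0.1336 kg/m^3


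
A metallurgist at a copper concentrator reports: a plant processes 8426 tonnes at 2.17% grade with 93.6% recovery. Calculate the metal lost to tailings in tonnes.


Total metal in feed:
= 8426 * 2.17 / 100 = 182.8442 tonnes
Metal recovered:
= 182.8442 * 93.6 / 100 = 171.1421712 tonnes
Metal lost to tailings:
= 182.8442 - 171.1421712
= 11.702 tonnes

11.702 tonnes


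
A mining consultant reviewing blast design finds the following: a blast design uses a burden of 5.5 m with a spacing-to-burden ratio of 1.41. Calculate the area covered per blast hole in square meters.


42.6525 m^2

First, find the spacing:
Spacing = burden * ratio = 5.5 * 1.41
= 7.755 m
Then, calculate the area:
Area = burden * spacing = 5.5 * 7.755
= 42.6525 m^2


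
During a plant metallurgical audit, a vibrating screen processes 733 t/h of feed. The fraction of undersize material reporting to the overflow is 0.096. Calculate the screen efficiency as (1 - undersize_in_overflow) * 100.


Screen efficiency = (1 - fraction of undersize in overflow) * 100
= (1 - 0.096) * 100
= 0.904 * 100
= 90.4%

90.4%
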